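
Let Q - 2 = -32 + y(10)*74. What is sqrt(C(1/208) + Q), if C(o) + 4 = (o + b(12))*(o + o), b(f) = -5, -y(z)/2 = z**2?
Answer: I*sqrt(641780254)/208 ≈ 121.8*I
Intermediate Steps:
y(z) = -2*z**2
C(o) = -4 + 2*o*(-5 + o) (C(o) = -4 + (o - 5)*(o + o) = -4 + (-5 + o)*(2*o) = -4 + 2*o*(-5 + o))
Q = -14830 (Q = 2 + (-32 - 2*10**2*74) = 2 + (-32 - 2*100*74) = 2 + (-32 - 200*74) = 2 + (-32 - 14800) = 2 - 14832 = -14830)
sqrt(C(1/208) + Q) = sqrt((-4 - 10/208 + 2*(1/208)**2) - 14830) = sqrt((-4 - 10*1/208 + 2*(1/208)**2) - 14830) = sqrt((-4 - 5/104 + 2*(1/43264)) - 14830) = sqrt((-4 - 5/104 + 1/21632) - 14830) = sqrt(-87567/21632 - 14830) = sqrt(-320890127/21632) = I*sqrt(641780254)/208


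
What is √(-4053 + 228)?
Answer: 15*I*√17 ≈ 61.847*I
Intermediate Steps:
√(-4053 + 228) = √(-3825) = 15*I*√17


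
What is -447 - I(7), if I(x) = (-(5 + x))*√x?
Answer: -447 + 12*√7 ≈ -415.25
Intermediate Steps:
I(x) = √x*(-5 - x) (I(x) = (-5 - x)*√x = √x*(-5 - x))
-447 - I(7) = -447 - √7*(-5 - 1*7) = -447 - √7*(-5 - 7) = -447 - √7*(-12) = -447 - (-12)*√7 = -447 + 12*√7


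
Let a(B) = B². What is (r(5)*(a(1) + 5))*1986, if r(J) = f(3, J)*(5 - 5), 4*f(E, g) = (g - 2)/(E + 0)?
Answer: 0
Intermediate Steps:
f(E, g) = (-2 + g)/(4*E) (f(E, g) = ((g - 2)/(E + 0))/4 = ((-2 + g)/E)/4 = (-2 + g)/(4*E))
r(J) = 0 (r(J) = ((¼)*(-2 + J)/3)*(5 - 5) = ((¼)*(⅓)*(-2 + J))*0 = (-⅙ + J/12)*0 = 0)
(r(5)*(a(1) + 5))*1986 = (0*(1² + 5))*1986 = (0*(1 + 5))*1986 = (0*6)*1986 = 0*1986 = 0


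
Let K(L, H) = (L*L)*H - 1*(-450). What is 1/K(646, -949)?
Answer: -1/396032434 ≈ -2.5250e-9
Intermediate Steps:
K(L, H) = 450 + H*L² (K(L, H) = L²*H + 450 = H*L² + 450 = 450 + H*L²)
1/K(646, -949) = 1/(450 - 949*646²) = 1/(450 - 949*417316) = 1/(450 - 396032884) = 1/(-396032434) = -1/396032434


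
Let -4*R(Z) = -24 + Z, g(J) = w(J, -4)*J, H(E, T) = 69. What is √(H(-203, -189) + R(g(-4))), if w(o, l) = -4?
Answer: √71 ≈ 8.4261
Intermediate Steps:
g(J) = -4*J
R(Z) = 6 - Z/4 (R(Z) = -(-24 + Z)/4 = 6 - Z/4)
√(H(-203, -189) + R(g(-4))) = √(69 + (6 - (-1)*(-4))) = √(69 + (6 - ¼*16)) = √(69 + (6 - 4)) = √(69 + 2) = √71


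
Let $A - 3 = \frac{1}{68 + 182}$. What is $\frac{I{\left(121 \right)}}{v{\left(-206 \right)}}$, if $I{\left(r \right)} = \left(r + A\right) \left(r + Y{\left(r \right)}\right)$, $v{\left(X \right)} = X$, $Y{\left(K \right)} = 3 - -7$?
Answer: $- \frac{4061131}{51500} \approx -78.857$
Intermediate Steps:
$Y{\left(K \right)} = 10$ ($Y{\left(K \right)} = 3 + 7 = 10$)
$A = \frac{751}{250}$ ($A = 3 + \frac{1}{68 + 182} = 3 + \frac{1}{250} = \frac{751}{250} \approx 3.004$)
$I{\left(r \right)} = \left(10 + r\right) \left(\frac{751}{250} + r\right)$ ($I{\left(r \right)} = \left(r + \frac{751}{250}\right) \left(r + 10\right) = \left(\frac{751}{250} + r\right) \left(10 + r\right) = \left(10 + r\right) \left(\frac{751}{250} + r\right)$)
$\frac{I{\left(121 \right)}}{v{\left(-206 \right)}} = \frac{\frac{751}{25} + 121^{2} + \frac{3251}{250} \cdot 121}{-206} = \left(\frac{751}{25} + 14641 + \frac{393371}{250}\right) \left(- \frac{1}{206}\right) = \frac{4061131}{250} \left(- \frac{1}{206}\right) = - \frac{4061131}{51500}$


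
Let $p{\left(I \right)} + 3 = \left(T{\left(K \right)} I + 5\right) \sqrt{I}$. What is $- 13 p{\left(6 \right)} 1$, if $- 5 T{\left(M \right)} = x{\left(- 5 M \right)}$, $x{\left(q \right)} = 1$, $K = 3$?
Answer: $39 - \frac{247 \sqrt{6}}{5} \approx -82.005$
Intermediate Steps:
$T{\left(M \right)} = - \frac{1}{5}$ ($T{\left(M \right)} = \left(- \frac{1}{5}\right) 1 = - \frac{1}{5}$)
$p{\left(I \right)} = -3 + \sqrt{I} \left(5 - \frac{I}{5}\right)$ ($p{\left(I \right)} = -3 + \left(- \frac{I}{5} + 5\right) \sqrt{I} = -3 + \left(5 - \frac{I}{5}\right) \sqrt{I} = -3 + \sqrt{I} \left(5 - \frac{I}{5}\right)$)
$- 13 p{\left(6 \right)} 1 = - 13 \left(-3 + 5 \sqrt{6} - \frac{6^{\frac{3}{2}}}{5}\right) 1 = - 13 \left(-3 + 5 \sqrt{6} - \frac{6 \sqrt{6}}{5}\right) 1 = - 13 \left(-3 + \frac{19 \sqrt{6}}{5}\right) 1 = \left(39 - \frac{247 \sqrt{6}}{5}\right) 1 = 39 - \frac{247 \sqrt{6}}{5}$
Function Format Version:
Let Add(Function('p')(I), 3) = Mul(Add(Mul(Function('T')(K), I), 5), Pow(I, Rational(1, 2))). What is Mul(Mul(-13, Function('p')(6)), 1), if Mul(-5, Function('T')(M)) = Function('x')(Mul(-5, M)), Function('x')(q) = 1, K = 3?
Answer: Add(39, Mul(Rational(-247, 5), Pow(6, Rational(1, 2)))) ≈ -82.005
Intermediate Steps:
Function('T')(M) = Rational(-1, 5) (Function('T')(M) = Mul(Rational(-1, 5), 1) = Rational(-1, 5))
Function('p')(I) = Add(-3, Mul(Pow(I, Rational(1, 2)), Add(5, Mul(Rational(-1, 5), I)))) (Function('p')(I) = Add(-3, Mul(Add(Mul(Rational(-1, 5), I), 5), Pow(I, Rational(1, 2)))) = Add(-3, Mul(Add(5, Mul(Rational(-1, 5), I)), Pow(I, Rational(1, 2)))) = Add(-3, Mul(Pow(I, Rational(1, 2)), Add(5, Mul(Rational(-1, 5), I)))))
Mul(Mul(-13, Function('p')(6)), 1) = Mul(Mul(-13, Add(-3, Mul(5, Pow(6, Rational(1, 2))), Mul(Rational(-1, 5), Pow(6, Rational(3, 2))))), 1) = Mul(Mul(-13, Add(-3, Mul(5, Pow(6, Rational(1, 2))), Mul(Rational(-1, 5), Mul(6, Pow(6, Rational(1, 2)))))), 1) = Mul(Mul(-13, Add(-3, Mul(5, Pow(6, Rational(1, 2))), Mul(Rational(-6, 5), Pow(6, Rational(1, 2))))), 1) = Mul(Mul(-13, Add(-3, Mul(Rational(19, 5), Pow(6, Rational(1, 2))))), 1) = Mul(Add(39, Mul(Rational(-247, 5), Pow(6, Rational(1, 2)))), 1) = Add(39, Mul(Rational(-247, 5), Pow(6, Rational(1, 2))))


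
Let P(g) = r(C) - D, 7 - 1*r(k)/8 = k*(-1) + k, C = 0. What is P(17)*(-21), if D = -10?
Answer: -1386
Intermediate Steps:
r(k) = 56 (r(k) = 56 - 8*(k*(-1) + k) = 56 - 8*(-k + k) = 56 - 8*0 = 56 + 0 = 56)
P(g) = 66 (P(g) = 56 - 1*(-10) = 56 + 10 = 66)
P(17)*(-21) = 66*(-21) = -1386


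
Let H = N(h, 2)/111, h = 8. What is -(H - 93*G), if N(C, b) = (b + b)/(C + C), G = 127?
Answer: 5244083/444 ≈ 11811.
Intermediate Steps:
N(C, b) = b/C (N(C, b) = (2*b)/((2*C)) = (2*b)*(1/(2*C)) = b/C)
H = 1/444 (H = (2/8)/111 = (2*(1/8))*(1/111) = (1/4)*(1/111) = 1/444 ≈ 0.0022523)
-(H - 93*G) = -(1/444 - 93*127) = -(1/444 - 11811) = -1*(-5244083/444) = 5244083/444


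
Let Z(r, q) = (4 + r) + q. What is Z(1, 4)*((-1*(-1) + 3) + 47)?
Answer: 459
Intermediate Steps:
Z(r, q) = 4 + q + r
Z(1, 4)*((-1*(-1) + 3) + 47) = (4 + 4 + 1)*((-1*(-1) + 3) + 47) = 9*((1 + 3) + 47) = 9*(4 + 47) = 9*51 = 459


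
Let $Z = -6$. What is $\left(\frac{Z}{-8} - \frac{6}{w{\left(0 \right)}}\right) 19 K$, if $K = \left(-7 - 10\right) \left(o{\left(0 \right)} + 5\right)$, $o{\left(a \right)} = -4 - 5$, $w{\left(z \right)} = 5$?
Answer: $- \frac{2907}{5} \approx -581.4$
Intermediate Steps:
$o{\left(a \right)} = -9$ ($o{\left(a \right)} = -4 - 5 = -9$)
$K = 68$ ($K = \left(-7 - 10\right) \left(-9 + 5\right) = \left(-17\right) \left(-4\right) = 68$)
$\left(\frac{Z}{-8} - \frac{6}{w{\left(0 \right)}}\right) 19 K = \left(- \frac{6}{-8} - \frac{6}{5}\right) 19 \cdot 68 = \left(\left(-6\right) \left(- \frac{1}{8}\right) - \frac{6}{5}\right) 19 \cdot 68 = \left(\frac{3}{4} - \frac{6}{5}\right) 19 \cdot 68 = \left(- \frac{9}{20}\right) 19 \cdot 68 = \left(- \frac{171}{20}\right) 68 = - \frac{2907}{5}$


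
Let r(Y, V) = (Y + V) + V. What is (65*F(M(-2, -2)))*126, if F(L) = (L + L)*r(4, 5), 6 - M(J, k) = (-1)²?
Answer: 1146600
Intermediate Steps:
M(J, k) = 5 (M(J, k) = 6 - 1*(-1)² = 6 - 1*1 = 6 - 1 = 5)
r(Y, V) = Y + 2*V (r(Y, V) = (V + Y) + V = Y + 2*V)
F(L) = 28*L (F(L) = (L + L)*(4 + 2*5) = (2*L)*(4 + 10) = (2*L)*14 = 28*L)
(65*F(M(-2, -2)))*126 = (65*(28*5))*126 = (65*140)*126 = 9100*126 = 1146600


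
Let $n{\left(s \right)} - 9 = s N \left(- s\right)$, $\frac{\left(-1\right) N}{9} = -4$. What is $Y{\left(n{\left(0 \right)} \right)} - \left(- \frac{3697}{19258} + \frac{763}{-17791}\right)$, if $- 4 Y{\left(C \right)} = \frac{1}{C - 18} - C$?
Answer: $\frac{3873947864}{1541785851} \approx 2.5126$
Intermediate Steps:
$N = 36$ ($N = \left(-9\right) \left(-4\right) = 36$)
$n{\left(s \right)} = 9 - 36 s^{2}$ ($n{\left(s \right)} = 9 + s 36 \left(- s\right) = 9 + 36 s \left(- s\right) = 9 - 36 s^{2}$)
$Y{\left(C \right)} = - \frac{1}{4 \left(-18 + C\right)} + \frac{C}{4}$ ($Y{\left(C \right)} = - \frac{\frac{1}{C - 18} - C}{4} = - \frac{\frac{1}{-18 + C} - C}{4} = - \frac{1}{4 \left(-18 + C\right)} + \frac{C}{4}$)
$Y{\left(n{\left(0 \right)} \right)} - \left(- \frac{3697}{19258} + \frac{763}{-17791}\right) = \frac{-1 + \left(9 - 36 \cdot 0^{2}\right)^{2} - 18 \left(9 - 36 \cdot 0^{2}\right)}{4 \left(-18 + \left(9 - 36 \cdot 0^{2}\right)\right)} - \left(- \frac{3697}{19258} + \frac{763}{-17791}\right) = \frac{-1 + \left(9 - 0\right)^{2} - 18 \left(9 - 0\right)}{4 \left(-18 + \left(9 - 0\right)\right)} - \left(\left(-3697\right) \frac{1}{19258} + 763 \left(- \frac{1}{17791}\right)\right) = \frac{-1 + \left(9 + 0\right)^{2} - 18 \left(9 + 0\right)}{4 \left(-18 + \left(9 + 0\right)\right)} - \left(- \frac{3697}{19258} - \frac{763}{17791}\right) = \frac{-1 + 9^{2} - 162}{4 \left(-18 + 9\right)} - - \frac{80467181}{342619078} = \frac{-1 + 81 - 162}{4 \left(-9\right)} + \frac{80467181}{342619078} = \frac{1}{4} \left(- \frac{1}{9}\right) \left(-82\right) + \frac{80467181}{342619078} = \frac{41}{18} + \frac{80467181}{342619078} = \frac{3873947864}{1541785851}$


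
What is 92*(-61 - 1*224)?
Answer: -26220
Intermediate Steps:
92*(-61 - 1*224) = 92*(-61 - 224) = 92*(-285) = -26220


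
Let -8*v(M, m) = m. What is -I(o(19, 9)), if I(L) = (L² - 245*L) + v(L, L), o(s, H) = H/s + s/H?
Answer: 73326695/116964 ≈ 626.92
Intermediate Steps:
v(M, m) = -m/8
I(L) = L² - 1961*L/8 (I(L) = (L² - 245*L) - L/8 = L² - 1961*L/8)
-I(o(19, 9)) = -(9/19 + 19/9)*(-1961 + 8*(9/19 + 19/9))/8 = -442*(-1961 + 8*(442/171))/(8*171) = -442*(-1961 + 3536/171)/(8*171) = -442*(-331795)/(8*171*171) = -1*(-73326695/116964) = 73326695/116964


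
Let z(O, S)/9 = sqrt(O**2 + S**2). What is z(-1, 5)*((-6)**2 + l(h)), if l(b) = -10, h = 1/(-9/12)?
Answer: 234*sqrt(26) ≈ 1193.2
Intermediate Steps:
h = -4/3 (h = 1/(-9*1/12) = 1/(-3/4) = -4/3 ≈ -1.3333)
z(O, S) = 9*sqrt(O**2 + S**2)
z(-1, 5)*((-6)**2 + l(h)) = (9*sqrt((-1)**2 + 5**2))*((-6)**2 - 10) = (9*sqrt(1 + 25))*(36 - 10) = (9*sqrt(26))*26 = 234*sqrt(26)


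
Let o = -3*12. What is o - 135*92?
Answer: -12456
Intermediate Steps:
o = -36
o - 135*92 = -36 - 135*92 = -36 - 12420 = -12456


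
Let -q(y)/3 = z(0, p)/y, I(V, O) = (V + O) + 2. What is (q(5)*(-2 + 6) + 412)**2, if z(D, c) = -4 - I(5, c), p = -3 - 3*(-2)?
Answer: 4963984/25 ≈ 1.9856e+5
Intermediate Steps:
p = 3 (p = -3 + 6 = 3)
I(V, O) = 2 + O + V (I(V, O) = (O + V) + 2 = 2 + O + V)
z(D, c) = -11 - c (z(D, c) = -4 - (2 + c + 5) = -4 - (7 + c) = -4 + (-7 - c) = -11 - c)
q(y) = 42/y (q(y) = -3*(-11 - 1*3)/y = -3*(-11 - 3)/y = -(-42)/y = 42/y)
(q(5)*(-2 + 6) + 412)**2 = ((42/5)*(-2 + 6) + 412)**2 = ((42*(1/5))*4 + 412)**2 = ((42/5)*4 + 412)**2 = (168/5 + 412)**2 = (2228/5)**2 = 4963984/25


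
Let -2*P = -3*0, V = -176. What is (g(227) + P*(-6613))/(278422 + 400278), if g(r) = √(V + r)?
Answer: √51/678700 ≈ 1.0522e-5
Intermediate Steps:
g(r) = √(-176 + r)
P = 0 (P = -(-3)*0/2 = -½*0 = 0)
(g(227) + P*(-6613))/(278422 + 400278) = (√(-176 + 227) + 0*(-6613))/(278422 + 400278) = (√51 + 0)/678700 = √51*(1/678700) = √51/678700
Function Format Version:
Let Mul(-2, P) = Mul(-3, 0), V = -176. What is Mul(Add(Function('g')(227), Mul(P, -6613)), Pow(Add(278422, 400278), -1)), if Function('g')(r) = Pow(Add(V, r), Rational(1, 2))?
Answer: Mul(Rational(1, 678700), Pow(51, Rational(1, 2))) ≈ 1.0522e-5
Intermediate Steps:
Function('g')(r) = Pow(Add(-176, r), Rational(1, 2))
P = 0 (P = Mul(Rational(-1, 2), Mul(-3, 0)) = Mul(Rational(-1, 2), 0) = 0)
Mul(Add(Function('g')(227), Mul(P, -6613)), Pow(Add(278422, 400278), -1)) = Mul(Add(Pow(Add(-176, 227), Rational(1, 2)), Mul(0, -6613)), Pow(Add(278422, 400278), -1)) = Mul(Add(Pow(51, Rational(1, 2)), 0), Pow(678700, -1)) = Mul(Pow(51, Rational(1, 2)), Rational(1, 678700)) = Mul(Rational(1, 678700), Pow(51, Rational(1, 2)))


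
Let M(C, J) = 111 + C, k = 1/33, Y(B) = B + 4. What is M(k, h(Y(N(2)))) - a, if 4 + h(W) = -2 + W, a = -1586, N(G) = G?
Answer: 56002/33 ≈ 1697.0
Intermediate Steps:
Y(B) = 4 + B
h(W) = -6 + W (h(W) = -4 + (-2 + W) = -6 + W)
k = 1/33 ≈ 0.030303
M(k, h(Y(N(2)))) - a = (111 + 1/33) - 1*(-1586) = 3664/33 + 1586 = 56002/33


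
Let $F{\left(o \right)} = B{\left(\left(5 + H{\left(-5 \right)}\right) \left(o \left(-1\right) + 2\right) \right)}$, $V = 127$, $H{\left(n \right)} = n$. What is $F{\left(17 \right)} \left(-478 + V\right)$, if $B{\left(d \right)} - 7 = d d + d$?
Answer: $-2457$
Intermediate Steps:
$B{\left(d \right)} = 7 + d + d^{2}$ ($B{\left(d \right)} = 7 + \left(d d + d\right) = 7 + \left(d^{2} + d\right) = 7 + \left(d + d^{2}\right) = 7 + d + d^{2}$)
$F{\left(o \right)} = 7$ ($F{\left(o \right)} = 7 + \left(5 - 5\right) \left(o \left(-1\right) + 2\right) + \left(\left(5 - 5\right) \left(o \left(-1\right) + 2\right)\right)^{2} = 7 + 0 \left(- o + 2\right) + \left(0 \left(- o + 2\right)\right)^{2} = 7 + 0 \left(2 - o\right) + \left(0 \left(2 - o\right)\right)^{2} = 7 + 0 + 0^{2} = 7 + 0 + 0 = 7$)
$F{\left(17 \right)} \left(-478 + V\right) = 7 \left(-478 + 127\right) = 7 \left(-351\right) = -2457$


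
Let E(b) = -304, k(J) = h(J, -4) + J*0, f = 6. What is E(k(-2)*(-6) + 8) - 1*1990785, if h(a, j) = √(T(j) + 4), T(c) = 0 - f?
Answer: -1991089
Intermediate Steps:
T(c) = -6 (T(c) = 0 - 1*6 = 0 - 6 = -6)
h(a, j) = I*√2 (h(a, j) = √(-6 + 4) = √(-2) = I*√2)
k(J) = I*√2 (k(J) = I*√2 + J*0 = I*√2 + 0 = I*√2)
E(k(-2)*(-6) + 8) - 1*1990785 = -304 - 1*1990785 = -304 - 1990785 = -1991089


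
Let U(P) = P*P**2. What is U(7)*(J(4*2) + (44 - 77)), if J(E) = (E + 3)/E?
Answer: -86779/8 ≈ -10847.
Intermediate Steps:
U(P) = P**3
J(E) = (3 + E)/E
U(7)*(J(4*2) + (44 - 77)) = 7**3*((3 + 4*2)/((4*2)) + (44 - 77)) = 343*((3 + 8)/8 - 33) = 343*((1/8)*11 - 33) = 343*(11/8 - 33) = 343*(-253/8) = -86779/8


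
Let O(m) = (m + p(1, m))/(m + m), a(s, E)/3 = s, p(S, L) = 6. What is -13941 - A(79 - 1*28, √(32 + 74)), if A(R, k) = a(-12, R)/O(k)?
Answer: -484119/35 - 216*√106/35 ≈ -13896.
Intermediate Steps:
a(s, E) = 3*s
O(m) = (6 + m)/(2*m) (O(m) = (m + 6)/(m + m) = (6 + m)/((2*m)) = (6 + m)*(1/(2*m)) = (6 + m)/(2*m))
A(R, k) = -72*k/(6 + k) (A(R, k) = (3*(-12))/(((6 + k)/(2*k))) = -72*k/(6 + k))
-13941 - A(79 - 1*28, √(32 + 74)) = -13941 - (-72)*√(32 + 74)/(6 + √(32 + 74)) = -13941 - (-72)*√106/(6 + √106) = -13941 + 72*√106/(6 + √106)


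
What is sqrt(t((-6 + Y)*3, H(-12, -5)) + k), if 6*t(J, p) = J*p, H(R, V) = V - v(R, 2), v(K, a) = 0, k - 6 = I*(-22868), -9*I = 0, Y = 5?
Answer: sqrt(34)/2 ≈ 2.9155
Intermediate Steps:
I = 0 (I = -1/9*0 = 0)
k = 6 (k = 6 + 0*(-22868) = 6 + 0 = 6)
H(R, V) = V (H(R, V) = V - 1*0 = V + 0 = V)
t(J, p) = J*p/6 (t(J, p) = (J*p)/6 = J*p/6)
sqrt(t((-6 + Y)*3, H(-12, -5)) + k) = sqrt((1/6)*((-6 + 5)*3)*(-5) + 6) = sqrt((1/6)*(-1*3)*(-5) + 6) = sqrt((1/6)*(-3)*(-5) + 6) = sqrt(5/2 + 6) = sqrt(17/2) = sqrt(34)/2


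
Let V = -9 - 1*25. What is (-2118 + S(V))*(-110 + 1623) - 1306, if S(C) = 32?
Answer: -3157424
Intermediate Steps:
V = -34 (V = -9 - 25 = -34)
(-2118 + S(V))*(-110 + 1623) - 1306 = (-2118 + 32)*(-110 + 1623) - 1306 = -2086*1513 - 1306 = -3156118 - 1306 = -3157424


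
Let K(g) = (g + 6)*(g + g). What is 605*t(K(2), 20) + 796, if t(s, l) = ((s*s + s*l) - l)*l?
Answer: 19893196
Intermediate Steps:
K(g) = 2*g*(6 + g) (K(g) = (6 + g)*(2*g) = 2*g*(6 + g))
t(s, l) = l*(s² - l + l*s) (t(s, l) = ((s² + l*s) - l)*l = (s² - l + l*s)*l = l*(s² - l + l*s))
605*t(K(2), 20) + 796 = 605*(20*((2*2*(6 + 2))² - 1*20 + 20*(2*2*(6 + 2)))) + 796 = 605*(20*((2*2*8)² - 20 + 20*(2*2*8))) + 796 = 605*(20*(32² - 20 + 20*32)) + 796 = 605*(20*(1024 - 20 + 640)) + 796 = 605*(20*1644) + 796 = 605*32880 + 796 = 19892400 + 796 = 19893196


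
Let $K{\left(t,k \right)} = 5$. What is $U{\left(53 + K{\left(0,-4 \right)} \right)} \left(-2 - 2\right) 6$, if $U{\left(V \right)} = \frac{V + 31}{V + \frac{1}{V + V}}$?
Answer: $- \frac{82592}{2243} \approx -36.822$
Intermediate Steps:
$U{\left(V \right)} = \frac{31 + V}{V + \frac{1}{2 V}}$
$U{\left(53 + K{\left(0,-4 \right)} \right)} \left(-2 - 2\right) 6 = \frac{2 \left(53 + 5\right) \left(31 + \left(53 + 5\right)\right)}{1 + 2 \left(53 + 5\right)^{2}} \left(-2 - 2\right) 6 = 2 \cdot 58 \frac{1}{1 + 2 \cdot 58^{2}} \left(31 + 58\right) \left(\left(-4\right) 6\right) = 2 \cdot 58 \frac{1}{1 + 2 \cdot 3364} \cdot 89 \left(-24\right) = 2 \cdot 58 \frac{1}{1 + 6728} \cdot 89 \left(-24\right) = 2 \cdot 58 \cdot \frac{1}{6729} \cdot 89 \left(-24\right) = \frac{10324}{6729} \left(-24\right) = - \frac{82592}{2243}$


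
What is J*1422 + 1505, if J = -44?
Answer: -61063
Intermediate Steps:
J*1422 + 1505 = -44*1422 + 1505 = -62568 + 1505 = -61063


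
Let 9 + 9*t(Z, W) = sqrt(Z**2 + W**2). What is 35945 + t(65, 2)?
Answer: 35944 + sqrt(4229)/9 ≈ 35951.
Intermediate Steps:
t(Z, W) = -1 + sqrt(W**2 + Z**2)/9 (t(Z, W) = -1 + sqrt(Z**2 + W**2)/9 = -1 + sqrt(W**2 + Z**2)/9)
35945 + t(65, 2) = 35945 + (-1 + sqrt(2**2 + 65**2)/9) = 35945 + (-1 + sqrt(4 + 4225)/9) = 35945 + (-1 + sqrt(4229)/9) = 35944 + sqrt(4229)/9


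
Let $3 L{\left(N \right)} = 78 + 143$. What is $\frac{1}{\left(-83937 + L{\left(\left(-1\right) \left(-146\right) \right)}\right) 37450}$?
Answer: $- \frac{3}{9422045500} \approx -3.184 \cdot 10^{-10}$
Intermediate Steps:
$L{\left(N \right)} = \frac{221}{3}$ ($L{\left(N \right)} = \frac{78 + 143}{3} = \frac{1}{3} \cdot 221 = \frac{221}{3}$)
$\frac{1}{\left(-83937 + L{\left(\left(-1\right) \left(-146\right) \right)}\right) 37450} = \frac{1}{\left(-83937 + \frac{221}{3}\right) 37450} = \frac{1}{- \frac{251590}{3}} \cdot \frac{1}{37450} = \left(- \frac{3}{251590}\right) \frac{1}{37450} = - \frac{3}{9422045500}$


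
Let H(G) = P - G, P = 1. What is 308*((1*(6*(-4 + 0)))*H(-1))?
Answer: -14784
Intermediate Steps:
H(G) = 1 - G
308*((1*(6*(-4 + 0)))*H(-1)) = 308*((1*(6*(-4 + 0)))*(1 - 1*(-1))) = 308*((1*(6*(-4)))*(1 + 1)) = 308*((1*(-24))*2) = 308*(-24*2) = 308*(-48) = -14784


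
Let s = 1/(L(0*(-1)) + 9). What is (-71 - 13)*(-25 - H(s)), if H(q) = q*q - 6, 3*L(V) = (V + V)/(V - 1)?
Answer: 43120/27 ≈ 1597.0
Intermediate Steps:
L(V) = 2*V/(3*(-1 + V)) (L(V) = ((V + V)/(V - 1))/3 = ((2*V)/(-1 + V))/3 = (2*V/(-1 + V))/3 = 2*V/(3*(-1 + V)))
s = 1/9 (s = 1/(2*(0*(-1))/(3*(-1 + 0*(-1))) + 9) = 1/((2/3)*0/(-1 + 0) + 9) = 1/((2/3)*0/(-1) + 9) = 1/((2/3)*0*(-1) + 9) = 1/(0 + 9) = 1/9 ≈ 0.11111)
H(q) = -6 + q**2 (H(q) = q**2 - 6 = -6 + q**2)
(-71 - 13)*(-25 - H(s)) = (-71 - 13)*(-25 - (-6 + (1/9)**2)) = -84*(-25 - (-6 + 1/81)) = -84*(-25 - 1*(-485/81)) = -84*(-25 + 485/81) = -84*(-1540/81) = 43120/27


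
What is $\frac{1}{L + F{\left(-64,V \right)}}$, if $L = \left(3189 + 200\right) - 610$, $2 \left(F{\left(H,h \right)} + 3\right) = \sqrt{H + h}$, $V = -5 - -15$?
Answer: $\frac{5552}{15412379} - \frac{3 i \sqrt{6}}{15412379} \approx 0.00036023 - 4.7679 \cdot 10^{-7} i$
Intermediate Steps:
$V = 10$ ($V = -5 + 15 = 10$)
$F{\left(H,h \right)} = -3 + \frac{\sqrt{H + h}}{2}$
$L = 2779$ ($L = 3389 - 610 = 2779$)
$\frac{1}{L + F{\left(-64,V \right)}} = \frac{1}{2779 - \left(3 - \frac{\sqrt{-64 + 10}}{2}\right)} = \frac{1}{2779 - \left(3 - \frac{\sqrt{-54}}{2}\right)} = \frac{1}{2779 - \left(3 - \frac{3 i \sqrt{6}}{2}\right)} = \frac{1}{2776 + \frac{3 i \sqrt{6}}{2}}$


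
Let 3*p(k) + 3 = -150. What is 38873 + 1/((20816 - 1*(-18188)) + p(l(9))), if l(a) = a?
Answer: 1514219970/38953 ≈ 38873.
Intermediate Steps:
p(k) = -51 (p(k) = -1 + (⅓)*(-150) = -1 - 50 = -51)
38873 + 1/((20816 - 1*(-18188)) + p(l(9))) = 38873 + 1/((20816 - 1*(-18188)) - 51) = 38873 + 1/((20816 + 18188) - 51) = 38873 + 1/(39004 - 51) = 38873 + 1/38953 = 1514219970/38953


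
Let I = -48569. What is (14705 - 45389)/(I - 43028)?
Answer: 30684/91597 ≈ 0.33499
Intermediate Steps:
(14705 - 45389)/(I - 43028) = (14705 - 45389)/(-48569 - 43028) = -30684/(-91597) = -30684*(-1/91597) = 30684/91597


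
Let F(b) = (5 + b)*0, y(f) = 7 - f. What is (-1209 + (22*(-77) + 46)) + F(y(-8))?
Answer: -2857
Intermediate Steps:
F(b) = 0
(-1209 + (22*(-77) + 46)) + F(y(-8)) = (-1209 + (22*(-77) + 46)) + 0 = (-1209 + (-1694 + 46)) + 0 = (-1209 - 1648) + 0 = -2857 + 0 = -2857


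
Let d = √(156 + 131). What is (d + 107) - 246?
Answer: -139 + √287 ≈ -122.06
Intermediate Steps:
d = √287 ≈ 16.941
(d + 107) - 246 = (√287 + 107) - 246 = (107 + √287) - 246 = -139 + √287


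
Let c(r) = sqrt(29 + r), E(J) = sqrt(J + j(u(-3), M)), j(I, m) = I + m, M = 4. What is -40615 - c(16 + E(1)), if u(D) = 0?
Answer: -40615 - sqrt(45 + sqrt(5)) ≈ -40622.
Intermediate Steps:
E(J) = sqrt(4 + J) (E(J) = sqrt(J + (0 + 4)) = sqrt(J + 4) = sqrt(4 + J))
-40615 - c(16 + E(1)) = -40615 - sqrt(29 + (16 + sqrt(4 + 1))) = -40615 - sqrt(29 + (16 + sqrt(5))) = -40615 - sqrt(45 + sqrt(5))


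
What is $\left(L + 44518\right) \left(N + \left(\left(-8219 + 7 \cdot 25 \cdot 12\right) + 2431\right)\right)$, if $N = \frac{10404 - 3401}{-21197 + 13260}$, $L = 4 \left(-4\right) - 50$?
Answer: $- \frac{1301494949868}{7937} \approx -1.6398 \cdot 10^{8}$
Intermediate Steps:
$L = -66$ ($L = -16 - 50 = -66$)
$N = - \frac{7003}{7937}$ ($N = \frac{7003}{-7937} = 7003 \left(- \frac{1}{7937}\right) = - \frac{7003}{7937} \approx -0.88232$)
$\left(L + 44518\right) \left(N + \left(\left(-8219 + 7 \cdot 25 \cdot 12\right) + 2431\right)\right) = \left(-66 + 44518\right) \left(- \frac{7003}{7937} + \left(\left(-8219 + 7 \cdot 25 \cdot 12\right) + 2431\right)\right) = 44452 \left(- \frac{7003}{7937} + \left(\left(-8219 + 175 \cdot 12\right) + 2431\right)\right) = 44452 \left(- \frac{7003}{7937} + \left(\left(-8219 + 2100\right) + 2431\right)\right) = 44452 \left(- \frac{7003}{7937} + \left(-6119 + 2431\right)\right) = 44452 \left(- \frac{7003}{7937} - 3688\right) = 44452 \left(- \frac{29278659}{7937}\right) = - \frac{1301494949868}{7937}$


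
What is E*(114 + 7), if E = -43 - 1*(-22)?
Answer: -2541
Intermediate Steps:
E = -21 (E = -43 + 22 = -21)
E*(114 + 7) = -21*(114 + 7) = -21*121 = -2541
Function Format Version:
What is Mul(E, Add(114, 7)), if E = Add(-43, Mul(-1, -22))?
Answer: -2541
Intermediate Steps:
E = -21 (E = Add(-43, 22) = -21)
Mul(E, Add(114, 7)) = Mul(-21, Add(114, 7)) = Mul(-21, 121) = -2541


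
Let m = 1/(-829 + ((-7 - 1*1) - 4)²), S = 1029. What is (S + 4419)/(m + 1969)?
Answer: 310990/112397 ≈ 2.7669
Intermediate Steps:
m = -1/685 (m = 1/(-829 + ((-7 - 1) - 4)²) = 1/(-829 + (-8 - 4)²) = 1/(-829 + (-12)²) = 1/(-829 + 144) = 1/(-685) = -1/685 ≈ -0.0014599)
(S + 4419)/(m + 1969) = (1029 + 4419)/(-1/685 + 1969) = 5448/(1348764/685) = 5448*(685/1348764) = 310990/112397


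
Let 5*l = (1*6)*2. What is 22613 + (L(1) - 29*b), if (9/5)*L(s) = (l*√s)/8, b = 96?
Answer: 118975/6 ≈ 19829.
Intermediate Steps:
l = 12/5 (l = ((1*6)*2)/5 = (6*2)/5 = (⅕)*12 = 12/5 ≈ 2.4000)
L(s) = √s/6 (L(s) = 5*((12*√s/5)/8)/9 = 5*((12*√s/5)*(⅛))/9 = 5*(3*√s/10)/9 = √s/6)
22613 + (L(1) - 29*b) = 22613 + (√1/6 - 29*96) = 22613 + ((⅙)*1 - 2784) = 22613 + (⅙ - 2784) = 22613 - 16703/6 = 118975/6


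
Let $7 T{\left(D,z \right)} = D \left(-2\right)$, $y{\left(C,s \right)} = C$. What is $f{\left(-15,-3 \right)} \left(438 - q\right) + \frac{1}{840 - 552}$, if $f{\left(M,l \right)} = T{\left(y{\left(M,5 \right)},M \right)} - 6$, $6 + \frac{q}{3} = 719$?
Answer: $\frac{839809}{288} \approx 2916.0$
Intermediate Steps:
$q = 2139$ ($q = -18 + 3 \cdot 719 = -18 + 2157 = 2139$)
$T{\left(D,z \right)} = - \frac{2 D}{7}$ ($T{\left(D,z \right)} = \frac{D \left(-2\right)}{7} = \frac{\left(-2\right) D}{7} = - \frac{2 D}{7}$)
$f{\left(M,l \right)} = -6 - \frac{2 M}{7}$ ($f{\left(M,l \right)} = - \frac{2 M}{7} - 6 = -6 - \frac{2 M}{7}$)
$f{\left(-15,-3 \right)} \left(438 - q\right) + \frac{1}{840 - 552} = \left(-6 - - \frac{30}{7}\right) \left(438 - 2139\right) + \frac{1}{840 - 552} = \left(-6 + \frac{30}{7}\right) \left(438 - 2139\right) + \frac{1}{288} = \left(- \frac{12}{7}\right) \left(-1701\right) + \frac{1}{288} = 2916 + \frac{1}{288} = \frac{839809}{288}$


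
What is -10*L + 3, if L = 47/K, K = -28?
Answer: 277/14 ≈ 19.786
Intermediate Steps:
L = -47/28 (L = 47/(-28) = 47*(-1/28) = -47/28 ≈ -1.6786)
-10*L + 3 = -10*(-47/28) + 3 = 235/14 + 3 = 277/14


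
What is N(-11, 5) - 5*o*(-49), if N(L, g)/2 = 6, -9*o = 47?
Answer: -11407/9 ≈ -1267.4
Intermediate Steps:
o = -47/9 (o = -⅑*47 = -47/9 ≈ -5.2222)
N(L, g) = 12 (N(L, g) = 2*6 = 12)
N(-11, 5) - 5*o*(-49) = 12 - 5*(-47/9)*(-49) = 12 + (235/9)*(-49) = 12 - 11515/9 = -11407/9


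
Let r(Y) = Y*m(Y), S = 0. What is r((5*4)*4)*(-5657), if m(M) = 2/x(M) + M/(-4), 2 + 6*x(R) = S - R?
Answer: 373814560/41 ≈ 9.1174e+6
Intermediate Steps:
x(R) = -⅓ - R/6 (x(R) = -⅓ + (0 - R)/6 = -⅓ + (-R)/6 = -⅓ - R/6)
m(M) = 2/(-⅓ - M/6) - M/4 (m(M) = 2/(-⅓ - M/6) + M/(-4) = 2/(-⅓ - M/6) + M*(-¼) = 2/(-⅓ - M/6) - M/4)
r(Y) = Y*(-48 - Y*(2 + Y))/(4*(2 + Y)) (r(Y) = Y*((-48 - Y*(2 + Y))/(4*(2 + Y))) = Y*(-48 - Y*(2 + Y))/(4*(2 + Y)))
r((5*4)*4)*(-5657) = -(5*4)*4*(48 + ((5*4)*4)*(2 + (5*4)*4))/(8 + 4*((5*4)*4))*(-5657) = -20*4*(48 + (20*4)*(2 + 20*4))/(8 + 4*(20*4))*(-5657) = -1*80*(48 + 80*(2 + 80))/(8 + 4*80)*(-5657) = -1*80*(48 + 80*82)/(8 + 320)*(-5657) = -1*80*(48 + 6560)/328*(-5657) = -1*80*1/328*6608*(-5657) = -66080/41*(-5657) = 373814560/41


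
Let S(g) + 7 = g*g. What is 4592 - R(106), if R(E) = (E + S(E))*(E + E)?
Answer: -2398428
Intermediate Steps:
S(g) = -7 + g² (S(g) = -7 + g*g = -7 + g²)
R(E) = 2*E*(-7 + E + E²) (R(E) = (E + (-7 + E²))*(E + E) = (-7 + E + E²)*(2*E) = 2*E*(-7 + E + E²))
4592 - R(106) = 4592 - 2*106*(-7 + 106 + 106²) = 4592 - 2*106*(-7 + 106 + 11236) = 4592 - 2*106*11335 = 4592 - 1*2403020 = 4592 - 2403020 = -2398428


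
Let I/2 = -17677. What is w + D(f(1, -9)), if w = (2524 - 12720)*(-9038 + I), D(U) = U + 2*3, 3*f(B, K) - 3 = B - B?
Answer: 452620839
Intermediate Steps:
I = -35354 (I = 2*(-17677) = -35354)
f(B, K) = 1 (f(B, K) = 1 + (B - B)/3 = 1 + (⅓)*0 = 1 + 0 = 1)
D(U) = 6 + U (D(U) = U + 6 = 6 + U)
w = 452620832 (w = (2524 - 12720)*(-9038 - 35354) = -10196*(-44392) = 452620832)
w + D(f(1, -9)) = 452620832 + (6 + 1) = 452620832 + 7 = 452620839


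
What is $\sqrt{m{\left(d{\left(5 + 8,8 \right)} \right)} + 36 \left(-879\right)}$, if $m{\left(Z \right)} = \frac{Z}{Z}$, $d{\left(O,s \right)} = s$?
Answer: $i \sqrt{31643} \approx 177.88 i$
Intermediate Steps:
$m{\left(Z \right)} = 1$
$\sqrt{m{\left(d{\left(5 + 8,8 \right)} \right)} + 36 \left(-879\right)} = \sqrt{1 + 36 \left(-879\right)} = \sqrt{1 - 31644} = \sqrt{-31643} = i \sqrt{31643}$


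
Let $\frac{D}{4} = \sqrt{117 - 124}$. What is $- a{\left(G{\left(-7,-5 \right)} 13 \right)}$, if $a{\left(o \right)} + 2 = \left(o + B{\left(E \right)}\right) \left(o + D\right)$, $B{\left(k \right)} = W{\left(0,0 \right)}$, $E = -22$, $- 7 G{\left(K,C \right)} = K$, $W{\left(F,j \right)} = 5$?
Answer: $-232 - 72 i \sqrt{7} \approx -232.0 - 190.49 i$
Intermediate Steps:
$G{\left(K,C \right)} = - \frac{K}{7}$
$B{\left(k \right)} = 5$
$D = 4 i \sqrt{7}$ ($D = 4 \sqrt{117 - 124} = 4 \sqrt{-7} = 4 i \sqrt{7} \approx 10.583 i$)
$a{\left(o \right)} = -2 + \left(5 + o\right) \left(o + 4 i \sqrt{7}\right)$ ($a{\left(o \right)} = -2 + \left(o + 5\right) \left(o + 4 i \sqrt{7}\right) = -2 + \left(5 + o\right) \left(o + 4 i \sqrt{7}\right)$)
$- a{\left(G{\left(-7,-5 \right)} 13 \right)} = - (-2 + \left(\left(- \frac{1}{7}\right) \left(-7\right) 13\right)^{2} + 5 \left(- \frac{1}{7}\right) \left(-7\right) 13 + 20 i \sqrt{7} + 4 i \left(- \frac{1}{7}\right) \left(-7\right) 13 \sqrt{7}) = - (-2 + \left(1 \cdot 13\right)^{2} + 5 \cdot 1 \cdot 13 + 20 i \sqrt{7} + 4 i 1 \cdot 13 \sqrt{7}) = - (-2 + 13^{2} + 5 \cdot 13 + 20 i \sqrt{7} + 4 i 13 \sqrt{7}) = - (-2 + 169 + 65 + 20 i \sqrt{7} + 52 i \sqrt{7}) = - (232 + 72 i \sqrt{7}) = -232 - 72 i \sqrt{7}$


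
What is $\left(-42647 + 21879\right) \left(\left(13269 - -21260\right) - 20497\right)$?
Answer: $-291416576$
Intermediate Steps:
$\left(-42647 + 21879\right) \left(\left(13269 - -21260\right) - 20497\right) = - 20768 \left(\left(13269 + 21260\right) - 20497\right) = - 20768 \left(34529 - 20497\right) = \left(-20768\right) 14032 = -291416576$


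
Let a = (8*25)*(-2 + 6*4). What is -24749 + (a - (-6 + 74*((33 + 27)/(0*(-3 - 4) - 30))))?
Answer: -20195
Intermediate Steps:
a = 4400 (a = 200*(-2 + 24) = 200*22 = 4400)
-24749 + (a - (-6 + 74*((33 + 27)/(0*(-3 - 4) - 30)))) = -24749 + (4400 - (-6 + 74*((33 + 27)/(0*(-3 - 4) - 30)))) = -24749 + (4400 - (-6 + 74*(60/(0*(-7) - 30)))) = -24749 + (4400 - (-6 + 74*(60/(0 - 30)))) = -24749 + (4400 - (-6 + 74*(60/(-30)))) = -24749 + (4400 - (-6 + 74*(60*(-1/30)))) = -24749 + (4400 - (-6 + 74*(-2))) = -24749 + (4400 - (-6 - 148)) = -24749 + (4400 - 1*(-154)) = -24749 + (4400 + 154) = -24749 + 4554 = -20195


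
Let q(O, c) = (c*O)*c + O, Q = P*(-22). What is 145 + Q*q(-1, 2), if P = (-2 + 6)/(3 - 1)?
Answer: 365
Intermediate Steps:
P = 2 (P = 4/2 = 4*(½) = 2)
Q = -44 (Q = 2*(-22) = -44)
q(O, c) = O + O*c² (q(O, c) = (O*c)*c + O = O*c² + O = O + O*c²)
145 + Q*q(-1, 2) = 145 - (-44)*(1 + 2²) = 145 - (-44)*(1 + 4) = 145 - (-44)*5 = 145 - 44*(-5) = 145 + 220 = 365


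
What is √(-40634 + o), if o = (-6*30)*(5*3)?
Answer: I*√43334 ≈ 208.17*I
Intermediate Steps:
o = -2700 (o = -180*15 = -2700)
√(-40634 + o) = √(-40634 - 2700) = √(-43334) = I*√43334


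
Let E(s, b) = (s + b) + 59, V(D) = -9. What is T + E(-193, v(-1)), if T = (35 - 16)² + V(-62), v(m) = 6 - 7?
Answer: 217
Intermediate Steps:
v(m) = -1
E(s, b) = 59 + b + s (E(s, b) = (b + s) + 59 = 59 + b + s)
T = 352 (T = (35 - 16)² - 9 = 19² - 9 = 361 - 9 = 352)
T + E(-193, v(-1)) = 352 + (59 - 1 - 193) = 352 - 135 = 217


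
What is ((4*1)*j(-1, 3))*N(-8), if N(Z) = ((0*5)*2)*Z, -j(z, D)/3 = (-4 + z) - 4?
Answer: 0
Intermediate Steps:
j(z, D) = 24 - 3*z (j(z, D) = -3*((-4 + z) - 4) = -3*(-8 + z) = 24 - 3*z)
N(Z) = 0 (N(Z) = (0*2)*Z = 0*Z = 0)
((4*1)*j(-1, 3))*N(-8) = ((4*1)*(24 - 3*(-1)))*0 = (4*(24 + 3))*0 = (4*27)*0 = 108*0 = 0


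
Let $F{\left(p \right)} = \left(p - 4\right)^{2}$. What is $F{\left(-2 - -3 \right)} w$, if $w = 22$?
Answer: $198$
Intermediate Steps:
$F{\left(p \right)} = \left(-4 + p\right)^{2}$
$F{\left(-2 - -3 \right)} w = \left(-4 - -1\right)^{2} \cdot 22 = \left(-4 + \left(-2 + 3\right)\right)^{2} \cdot 22 = \left(-4 + 1\right)^{2} \cdot 22 = \left(-3\right)^{2} \cdot 22 = 9 \cdot 22 = 198$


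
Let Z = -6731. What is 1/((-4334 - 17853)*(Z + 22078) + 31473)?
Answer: -1/340472416 ≈ -2.9371e-9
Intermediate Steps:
1/((-4334 - 17853)*(Z + 22078) + 31473) = 1/((-4334 - 17853)*(-6731 + 22078) + 31473) = 1/(-22187*15347 + 31473) = 1/(-340503889 + 31473) = 1/(-340472416) = -1/340472416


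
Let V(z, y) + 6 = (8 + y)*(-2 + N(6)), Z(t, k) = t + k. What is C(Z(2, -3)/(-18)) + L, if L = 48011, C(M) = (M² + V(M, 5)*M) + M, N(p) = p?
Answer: 15556411/324 ≈ 48014.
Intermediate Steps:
Z(t, k) = k + t
V(z, y) = 26 + 4*y (V(z, y) = -6 + (8 + y)*(-2 + 6) = -6 + (8 + y)*4 = -6 + (32 + 4*y) = 26 + 4*y)
C(M) = M² + 47*M (C(M) = (M² + (26 + 4*5)*M) + M = (M² + (26 + 20)*M) + M = (M² + 46*M) + M = M² + 47*M)
C(Z(2, -3)/(-18)) + L = ((-3 + 2)/(-18))*(47 + (-3 + 2)/(-18)) + 48011 = (-1*(-1/18))*(47 - 1*(-1/18)) + 48011 = (47 + 1/18)/18 + 48011 = (1/18)*(847/18) + 48011 = 847/324 + 48011 = 15556411/324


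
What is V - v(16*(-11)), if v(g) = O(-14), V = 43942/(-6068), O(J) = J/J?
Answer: -25005/3034 ≈ -8.2416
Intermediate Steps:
O(J) = 1
V = -21971/3034 (V = 43942*(-1/6068) = -21971/3034 ≈ -7.2416)
v(g) = 1
V - v(16*(-11)) = -21971/3034 - 1*1 = -21971/3034 - 1 = -25005/3034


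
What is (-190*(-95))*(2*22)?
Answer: 794200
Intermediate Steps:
(-190*(-95))*(2*22) = 18050*44 = 794200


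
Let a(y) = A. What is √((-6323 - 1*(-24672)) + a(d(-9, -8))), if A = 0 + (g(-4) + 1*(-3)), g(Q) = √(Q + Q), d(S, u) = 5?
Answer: √(18346 + 2*I*√2) ≈ 135.45 + 0.01*I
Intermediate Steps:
g(Q) = √2*√Q (g(Q) = √(2*Q) = √2*√Q)
A = -3 + 2*I*√2 (A = 0 + (√2*√(-4) + 1*(-3)) = 0 + (√2*(2*I) - 3) = 0 + (2*I*√2 - 3) = 0 + (-3 + 2*I*√2) = -3 + 2*I*√2 ≈ -3.0 + 2.8284*I)
a(y) = -3 + 2*I*√2
√((-6323 - 1*(-24672)) + a(d(-9, -8))) = √((-6323 - 1*(-24672)) + (-3 + 2*I*√2)) = √((-6323 + 24672) + (-3 + 2*I*√2)) = √(18349 + (-3 + 2*I*√2)) = √(18346 + 2*I*√2)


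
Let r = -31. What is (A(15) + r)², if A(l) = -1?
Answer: 1024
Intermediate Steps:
(A(15) + r)² = (-1 - 31)² = (-32)² = 1024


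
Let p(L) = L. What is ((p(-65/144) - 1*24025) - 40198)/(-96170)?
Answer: 9248177/13848480 ≈ 0.66781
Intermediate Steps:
((p(-65/144) - 1*24025) - 40198)/(-96170) = ((-65/144 - 1*24025) - 40198)/(-96170) = ((-65*1/144 - 24025) - 40198)*(-1/96170) = ((-65/144 - 24025) - 40198)*(-1/96170) = (-3459665/144 - 40198)*(-1/96170) = -9248177/144*(-1/96170) = 9248177/13848480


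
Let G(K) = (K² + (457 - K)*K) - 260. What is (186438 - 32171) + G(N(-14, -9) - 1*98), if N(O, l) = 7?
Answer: 112420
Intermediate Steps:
G(K) = -260 + K² + K*(457 - K) (G(K) = (K² + K*(457 - K)) - 260 = -260 + K² + K*(457 - K))
(186438 - 32171) + G(N(-14, -9) - 1*98) = (186438 - 32171) + (-260 + 457*(7 - 1*98)) = 154267 + (-260 + 457*(7 - 98)) = 154267 + (-260 + 457*(-91)) = 154267 + (-260 - 41587) = 154267 - 41847 = 112420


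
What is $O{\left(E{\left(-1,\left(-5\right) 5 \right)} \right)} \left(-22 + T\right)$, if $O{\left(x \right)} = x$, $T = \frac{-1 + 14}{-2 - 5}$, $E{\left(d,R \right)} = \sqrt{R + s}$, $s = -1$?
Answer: $- \frac{167 i \sqrt{26}}{7} \approx - 121.65 i$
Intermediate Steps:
$E{\left(d,R \right)} = \sqrt{-1 + R}$ ($E{\left(d,R \right)} = \sqrt{R - 1} = \sqrt{-1 + R}$)
$T = - \frac{13}{7}$ ($T = \frac{13}{-7} = 13 \left(- \frac{1}{7}\right) = - \frac{13}{7} \approx -1.8571$)
$O{\left(E{\left(-1,\left(-5\right) 5 \right)} \right)} \left(-22 + T\right) = \sqrt{-1 - 25} \left(-22 - \frac{13}{7}\right) = \sqrt{-1 - 25} \left(- \frac{167}{7}\right) = \sqrt{-26} \left(- \frac{167}{7}\right) = i \sqrt{26} \left(- \frac{167}{7}\right) = - \frac{167 i \sqrt{26}}{7}$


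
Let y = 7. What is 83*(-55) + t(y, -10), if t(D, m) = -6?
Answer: -4571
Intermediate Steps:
83*(-55) + t(y, -10) = 83*(-55) - 6 = -4565 - 6 = -4571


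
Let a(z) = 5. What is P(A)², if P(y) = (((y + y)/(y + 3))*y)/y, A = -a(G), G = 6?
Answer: 25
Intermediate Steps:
A = -5 (A = -1*5 = -5)
P(y) = 2*y/(3 + y) (P(y) = (((2*y)/(3 + y))*y)/y = ((2*y/(3 + y))*y)/y = (2*y²/(3 + y))/y = 2*y/(3 + y))
P(A)² = (2*(-5)/(3 - 5))² = (2*(-5)/(-2))² = (2*(-5)*(-½))² = 5² = 25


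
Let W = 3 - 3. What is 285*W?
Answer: 0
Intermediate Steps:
W = 0
285*W = 285*0 = 0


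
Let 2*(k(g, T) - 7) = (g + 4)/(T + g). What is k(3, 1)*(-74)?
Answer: -2331/4 ≈ -582.75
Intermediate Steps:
k(g, T) = 7 + (4 + g)/(2*(T + g)) (k(g, T) = 7 + ((g + 4)/(T + g))/2 = 7 + ((4 + g)/(T + g))/2 = 7 + (4 + g)/(2*(T + g)))
k(3, 1)*(-74) = ((2 + 7*1 + (15/2)*3)/(1 + 3))*(-74) = ((2 + 7 + 45/2)/4)*(-74) = ((¼)*(63/2))*(-74) = (63/8)*(-74) = -2331/4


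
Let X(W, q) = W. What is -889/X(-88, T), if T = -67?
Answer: 889/88 ≈ 10.102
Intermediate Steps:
-889/X(-88, T) = -889/(-88) = -889*(-1/88) = 889/88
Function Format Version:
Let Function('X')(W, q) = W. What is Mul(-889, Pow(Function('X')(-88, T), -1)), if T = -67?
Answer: Rational(889, 88) ≈ 10.102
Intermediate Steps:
Mul(-889, Pow(Function('X')(-88, T), -1)) = Mul(-889, Pow(-88, -1)) = Mul(-889, Rational(-1, 88)) = Rational(889, 88)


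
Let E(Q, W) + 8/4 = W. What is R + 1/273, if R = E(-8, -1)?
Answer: -818/273 ≈ -2.9963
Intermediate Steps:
E(Q, W) = -2 + W
R = -3 (R = -2 - 1 = -3)
R + 1/273 = -3 + 1/273 = -818/273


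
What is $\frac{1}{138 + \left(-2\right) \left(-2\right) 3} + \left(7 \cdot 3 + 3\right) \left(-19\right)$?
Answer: $- \frac{68399}{150} \approx -455.99$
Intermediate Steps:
$\frac{1}{138 + \left(-2\right) \left(-2\right) 3} + \left(7 \cdot 3 + 3\right) \left(-19\right) = \frac{1}{138 + 4 \cdot 3} + \left(21 + 3\right) \left(-19\right) = \frac{1}{138 + 12} + 24 \left(-19\right) = \frac{1}{150} - 456 = - \frac{68399}{150}$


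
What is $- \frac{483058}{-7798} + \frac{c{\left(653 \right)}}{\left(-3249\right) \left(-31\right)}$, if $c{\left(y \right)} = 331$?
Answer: $\frac{24327849920}{392703381} \approx 61.95$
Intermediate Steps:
$- \frac{483058}{-7798} + \frac{c{\left(653 \right)}}{\left(-3249\right) \left(-31\right)} = - \frac{483058}{-7798} + \frac{331}{\left(-3249\right) \left(-31\right)} = \left(-483058\right) \left(- \frac{1}{7798}\right) + \frac{331}{100719} = \frac{241529}{3899} + 331 \cdot \frac{1}{100719} = \frac{241529}{3899} + \frac{331}{100719} = \frac{24327849920}{392703381}$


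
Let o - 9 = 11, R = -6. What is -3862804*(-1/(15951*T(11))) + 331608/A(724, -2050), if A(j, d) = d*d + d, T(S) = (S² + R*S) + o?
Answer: 2702800976/817089975 ≈ 3.3078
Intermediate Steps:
o = 20 (o = 9 + 11 = 20)
T(S) = 20 + S² - 6*S (T(S) = (S² - 6*S) + 20 = 20 + S² - 6*S)
A(j, d) = d + d² (A(j, d) = d² + d = d + d²)
-3862804*(-1/(15951*T(11))) + 331608/A(724, -2050) = -3862804*(-1/(15951*(20 + 11² - 6*11))) + 331608/((-2050*(1 - 2050))) = -3862804*(-1/(15951*(20 + 121 - 66))) + 331608/((-2050*(-2049))) = -3862804/(75*(-15951)) + 331608/4200450 = -3862804/(-1196325) + 331608*(1/4200450) = -3862804*(-1/1196325) + 1348/17075 = 3862804/1196325 + 1348/17075 = 2702800976/817089975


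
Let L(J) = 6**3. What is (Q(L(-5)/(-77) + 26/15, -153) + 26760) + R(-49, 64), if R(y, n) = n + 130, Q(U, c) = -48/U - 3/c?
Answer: 852325165/31569 ≈ 26999.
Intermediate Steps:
L(J) = 216
R(y, n) = 130 + n
(Q(L(-5)/(-77) + 26/15, -153) + 26760) + R(-49, 64) = ((-48/(216/(-77) + 26/15) - 3/(-153)) + 26760) + (130 + 64) = ((-48/(216*(-1/77) + 26*(1/15)) - 3*(-1/153)) + 26760) + 194 = ((-48/(-216/77 + 26/15) + 1/51) + 26760) + 194 = ((-48/(-1238/1155) + 1/51) + 26760) + 194 = ((-48*(-1155/1238) + 1/51) + 26760) + 194 = ((27720/619 + 1/51) + 26760) + 194 = (1414339/31569 + 26760) + 194 = 846200779/31569 + 194 = 852325165/31569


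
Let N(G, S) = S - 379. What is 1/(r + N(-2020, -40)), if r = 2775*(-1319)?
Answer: -1/3660644 ≈ -2.7318e-7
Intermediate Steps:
N(G, S) = -379 + S
r = -3660225
1/(r + N(-2020, -40)) = 1/(-3660225 + (-379 - 40)) = 1/(-3660225 - 419) = 1/(-3660644) = -1/3660644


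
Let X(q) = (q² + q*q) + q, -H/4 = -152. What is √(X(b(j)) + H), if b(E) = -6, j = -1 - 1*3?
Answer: √674 ≈ 25.962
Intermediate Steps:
H = 608 (H = -4*(-152) = 608)
j = -4 (j = -1 - 3 = -4)
X(q) = q + 2*q² (X(q) = (q² + q²) + q = 2*q² + q = q + 2*q²)
√(X(b(j)) + H) = √(-6*(1 + 2*(-6)) + 608) = √(-6*(1 - 12) + 608) = √(-6*(-11) + 608) = √(66 + 608) = √674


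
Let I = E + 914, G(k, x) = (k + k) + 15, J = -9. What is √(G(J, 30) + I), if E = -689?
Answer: √222 ≈ 14.900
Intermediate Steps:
G(k, x) = 15 + 2*k (G(k, x) = 2*k + 15 = 15 + 2*k)
I = 225 (I = -689 + 914 = 225)
√(G(J, 30) + I) = √((15 + 2*(-9)) + 225) = √((15 - 18) + 225) = √(-3 + 225) = √222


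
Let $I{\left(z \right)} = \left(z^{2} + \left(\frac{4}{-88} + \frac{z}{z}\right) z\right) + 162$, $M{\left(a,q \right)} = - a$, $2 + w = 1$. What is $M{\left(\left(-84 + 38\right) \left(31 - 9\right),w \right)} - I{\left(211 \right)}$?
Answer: $- \frac{965193}{22} \approx -43872.0$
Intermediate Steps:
$w = -1$ ($w = -2 + 1 = -1$)
$I{\left(z \right)} = 162 + z^{2} + \frac{21 z}{22}$ ($I{\left(z \right)} = \left(z^{2} + \left(4 \left(- \frac{1}{88}\right) + 1\right) z\right) + 162 = \left(z^{2} + \left(- \frac{1}{22} + 1\right) z\right) + 162 = \left(z^{2} + \frac{21 z}{22}\right) + 162 = 162 + z^{2} + \frac{21 z}{22}$)
$M{\left(\left(-84 + 38\right) \left(31 - 9\right),w \right)} - I{\left(211 \right)} = - \left(-84 + 38\right) \left(31 - 9\right) - \left(162 + 211^{2} + \frac{21}{22} \cdot 211\right) = - \left(-46\right) 22 - \left(162 + 44521 + \frac{4431}{22}\right) = \left(-1\right) \left(-1012\right) - \frac{987457}{22} = 1012 - \frac{987457}{22} = - \frac{965193}{22}$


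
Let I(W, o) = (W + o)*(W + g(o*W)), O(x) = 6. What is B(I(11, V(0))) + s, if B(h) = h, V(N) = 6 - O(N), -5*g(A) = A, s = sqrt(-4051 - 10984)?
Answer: 121 + I*sqrt(15035) ≈ 121.0 + 122.62*I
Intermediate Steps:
s = I*sqrt(15035) (s = sqrt(-15035) = I*sqrt(15035) ≈ 122.62*I)
g(A) = -A/5
V(N) = 0 (V(N) = 6 - 1*6 = 6 - 6 = 0)
I(W, o) = (W + o)*(W - W*o/5) (I(W, o) = (W + o)*(W - o*W/5) = (W + o)*(W - W*o/5))
B(I(11, V(0))) + s = (1/5)*11*(-1*0**2 + 5*11 + 5*0 - 1*11*0) + I*sqrt(15035) = (1/5)*11*(-1*0 + 55 + 0 + 0) + I*sqrt(15035) = (1/5)*11*(0 + 55 + 0 + 0) + I*sqrt(15035) = (1/5)*11*55 + I*sqrt(15035) = 121 + I*sqrt(15035)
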